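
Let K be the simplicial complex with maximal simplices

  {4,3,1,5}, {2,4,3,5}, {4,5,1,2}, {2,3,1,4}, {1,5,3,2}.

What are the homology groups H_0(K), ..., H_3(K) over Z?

K has 5 vertices, 10 edges, 10 triangles, 5 3-simplices.
rank ∂_0 = 0, rank ∂_1 = 4 ⇒ b_0 = 5 − 0 − 4 = 1; all invariant factors of ∂_1 are 1 so no torsion. So H_0 = Z.
rank ∂_1 = 4, rank ∂_2 = 6 ⇒ b_1 = 10 − 4 − 6 = 0; all invariant factors of ∂_2 are 1 so no torsion. So H_1 = 0.
rank ∂_2 = 6, rank ∂_3 = 4 ⇒ b_2 = 10 − 6 − 4 = 0; all invariant factors of ∂_3 are 1 so no torsion. So H_2 = 0.
rank ∂_3 = 4, rank ∂_4 = 0 ⇒ b_3 = 5 − 4 − 0 = 1. So H_3 = Z.

H_0 = Z,  H_1 = 0,  H_2 = 0,  H_3 = Z.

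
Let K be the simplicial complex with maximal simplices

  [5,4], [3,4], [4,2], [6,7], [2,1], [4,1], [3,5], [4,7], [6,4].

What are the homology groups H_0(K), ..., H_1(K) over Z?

K has 7 vertices, 9 edges.
rank ∂_0 = 0, rank ∂_1 = 6 ⇒ b_0 = 7 − 0 − 6 = 1; all invariant factors of ∂_1 are 1 so no torsion. So H_0 = Z.
rank ∂_1 = 6, rank ∂_2 = 0 ⇒ b_1 = 9 − 6 − 0 = 3. So H_1 = Z^3.

H_0 = Z,  H_1 = Z^3.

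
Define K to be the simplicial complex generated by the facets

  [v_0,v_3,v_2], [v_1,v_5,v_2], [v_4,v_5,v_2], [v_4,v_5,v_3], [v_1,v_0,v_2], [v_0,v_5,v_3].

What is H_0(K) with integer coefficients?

H_0 ≅ Z.

Take the total order v_0 < v_1 < v_2 < v_3 < v_4 < v_5 on the vertex set. Then K (dimension 2) consists of the simplices:

  0-simplices (6): [v_0], [v_1], [v_2], [v_3], [v_4], [v_5]
  1-simplices (12): [v_0,v_1], [v_0,v_2], [v_0,v_3], [v_0,v_5], [v_1,v_2], [v_1,v_5], [v_2,v_3], [v_2,v_4], [v_2,v_5], [v_3,v_4], [v_3,v_5], [v_4,v_5]
  2-simplices (6): [v_0,v_1,v_2], [v_0,v_2,v_3], [v_0,v_3,v_5], [v_1,v_2,v_5], [v_2,v_4,v_5], [v_3,v_4,v_5]

so the chain groups are C_0 ≅ Z^6, C_1 ≅ Z^12, C_2 ≅ Z^6.

The boundary map ∂_1: C_1 → C_0 sends each edge [p,q] (with p < q) to q − p. For instance
  ∂[v_3,v_4] = [v_4] − [v_3].
The resulting 6×12 matrix has rank 5, and its Smith normal form has invariant factors (1,1,1,1,1).

The boundary map ∂_2: C_2 → C_1 maps a triangle to the signed sum of its edges. For instance
  ∂[v_0,v_2,v_3] = [v_2,v_3] − [v_0,v_3] + [v_0,v_2],
  ∂[v_3,v_4,v_5] = [v_4,v_5] − [v_3,v_5] + [v_3,v_4].
The resulting 12×6 matrix has rank 6, and its Smith normal form has invariant factors (1,1,1,1,1,1).

From H_k ≅ ker(∂_k) / im(∂_{k+1}) we obtain:

  H_0: rank C_0 − rank ∂_1 = 6 − 5 = 1, and the invariant factors of ∂_1 are all 1, so H_0 ≅ Z.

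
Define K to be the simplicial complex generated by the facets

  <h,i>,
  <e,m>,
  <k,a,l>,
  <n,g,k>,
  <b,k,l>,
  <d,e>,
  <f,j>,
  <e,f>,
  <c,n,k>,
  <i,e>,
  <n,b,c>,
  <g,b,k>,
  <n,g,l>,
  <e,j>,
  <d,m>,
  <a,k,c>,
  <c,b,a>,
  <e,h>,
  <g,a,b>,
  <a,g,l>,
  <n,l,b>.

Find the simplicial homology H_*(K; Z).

Take the total order a < b < c < d < e < f < g < h < i < j < k < l < m < n on the vertex set. Then K (dimension 2) consists of the simplices:

  0-simplices (14): a, b, c, d, e, f, g, h, i, j, k, l, m, n
  1-simplices (27): ab, ac, ag, ak, al, bc, bg, bk, bl, bn, ck, cn, de, dm, ef, eh, ei, ej, em, fj, gk, gl, gn, hi, kl, kn, ln
  2-simplices (12): abc, abg, ack, agl, akl, bcn, bgk, bkl, bln, ckn, gkn, gln

Hence C_0 ≅ Z^14, C_1 ≅ Z^27, C_2 ≅ Z^12.

∂_1: C_1 → C_0 is given by ∂[p,q] = [q] − [p].
The resulting 14×27 matrix has rank 12, and its Smith normal form has invariant factors (1,1,1,1,1,1,1,1,1,1,1,1).

Boundary ∂_2: C_2 → C_1 acts by ∂[p,q,r] = [q,r] − [p,r] + [p,q]. For instance
  ∂gln = ln − gn + gl,
  ∂bcn = cn − bn + bc.
The resulting 27×12 matrix has rank 12, and its Smith normal form has invariant factors (1,1,1,1,1,1,1,1,1,1,1,2).

Computing H_k = (kernel of ∂_k) / (image of ∂_{k+1}):

  H_0: rank C_0 − rank ∂_1 = 14 − 12 = 2, and the invariant factors of ∂_1 are all 1, so H_0 = Z^2.
  H_1: rank ker ∂_1 − rank ∂_2 = (27 − 12) − 12 = 3, and ∂_2 has invariant factor 2 > 1, so H_1 = Z^3 ⊕ Z/2Z.
  H_2: rank ker ∂_2 − rank ∂_3 = (12 − 12) − 0 = 0, and there is no ∂_3, so H_2 = 0.

As a check, the Euler characteristic is 14 − 27 + 12 = -1, which agrees with 2 − 3 + 0 = -1.

H_0 = Z^2,  H_1 = Z^3 ⊕ Z/2Z,  H_2 = 0.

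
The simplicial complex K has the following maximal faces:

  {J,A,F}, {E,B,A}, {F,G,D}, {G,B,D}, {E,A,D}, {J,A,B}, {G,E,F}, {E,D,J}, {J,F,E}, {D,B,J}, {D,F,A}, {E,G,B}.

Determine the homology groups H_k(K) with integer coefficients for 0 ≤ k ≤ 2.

K has 7 vertices, 18 edges, 12 triangles.
rank ∂_0 = 0, rank ∂_1 = 6 ⇒ b_0 = 7 − 0 − 6 = 1; all invariant factors of ∂_1 are 1 so no torsion. So H_0 ≅ Z.
rank ∂_1 = 6, rank ∂_2 = 12 ⇒ b_1 = 18 − 6 − 12 = 0; ∂_2 has invariant factor(s) [2] giving torsion. So H_1 ≅ Z/2Z.
rank ∂_2 = 12, rank ∂_3 = 0 ⇒ b_2 = 12 − 12 − 0 = 0. So H_2 ≅ 0.

H_0 ≅ Z,  H_1 ≅ Z/2Z,  H_2 = 0.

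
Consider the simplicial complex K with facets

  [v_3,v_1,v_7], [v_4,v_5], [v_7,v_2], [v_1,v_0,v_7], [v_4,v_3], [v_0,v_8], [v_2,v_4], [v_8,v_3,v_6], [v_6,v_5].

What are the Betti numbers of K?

b_0 = 1, b_1 = 3, b_2 = 0.

Take the total order v_0 < v_1 < v_2 < v_3 < v_4 < v_5 < v_6 < v_7 < v_8 on the vertex set. Then K (dimension 2) consists of the simplices:

  0-simplices (9): [v_0], [v_1], [v_2], [v_3], [v_4], [v_5], [v_6], [v_7], [v_8]
  1-simplices (14): [v_0,v_1], [v_0,v_7], [v_0,v_8], [v_1,v_3], [v_1,v_7], [v_2,v_4], [v_2,v_7], [v_3,v_4], [v_3,v_6], [v_3,v_7], [v_3,v_8], [v_4,v_5], [v_5,v_6], [v_6,v_8]
  2-simplices (3): [v_0,v_1,v_7], [v_1,v_3,v_7], [v_3,v_6,v_8]

so the chain groups are C_0 ≅ Z^9, C_1 ≅ Z^14, C_2 ≅ Z^3.

The boundary map ∂_1: C_1 → C_0 is given by ∂[p,q] = [q] − [p]. For instance
  ∂[v_6,v_8] = [v_8] − [v_6].
As a 9×14 matrix over Z this has rank 8, with invariant factors (1,1,1,1,1,1,1,1).

The boundary map ∂_2: C_2 → C_1 acts by ∂[p,q,r] = [q,r] − [p,r] + [p,q]. For instance
  ∂[v_3,v_6,v_8] = [v_6,v_8] − [v_3,v_8] + [v_3,v_6],
  ∂[v_0,v_1,v_7] = [v_1,v_7] − [v_0,v_7] + [v_0,v_1].
The resulting 14×3 matrix has rank 3, and its Smith normal form has invariant factors (1,1,1).

From H_k ≅ ker(∂_k) / im(∂_{k+1}) we obtain:

  H_0: rank C_0 − rank ∂_1 = 9 − 8 = 1, and the invariant factors of ∂_1 are all 1, so H_0 ≅ Z.
  H_1: rank ker ∂_1 − rank ∂_2 = (14 − 8) − 3 = 3, and the invariant factors of ∂_2 are all 1, so H_1 ≅ Z^3.
  H_2: rank ker ∂_2 − rank ∂_3 = (3 − 3) − 0 = 0, and there is no ∂_3, so H_2 ≅ 0.

Hence the Betti numbers are b_0 = 1, b_1 = 3, b_2 = 0.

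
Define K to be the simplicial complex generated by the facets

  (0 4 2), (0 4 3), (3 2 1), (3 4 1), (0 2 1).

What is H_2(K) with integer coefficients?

H_2 ≅ 0.

Fix the vertex order 0 < 1 < 2 < 3 < 4 and write every simplex with vertices in increasing order. Then dim K = 2 and the simplices of K are:

  0-simplices (5): [0], [1], [2], [3], [4]
  1-simplices (10): [0,1], [0,2], [0,3], [0,4], [1,2], [1,3], [1,4], [2,3], [2,4], [3,4]
  2-simplices (5): [0,1,2], [0,2,4], [0,3,4], [1,2,3], [1,3,4]

so the chain groups are C_0 ≅ Z^5, C_1 ≅ Z^10, C_2 ≅ Z^5.

∂_1: C_1 → C_0 maps an edge to its endpoints' difference, ∂[p,q] = q − p. For instance
  ∂[1,2] = [2] − [1].
As a 5×10 matrix over Z this has rank 4, with invariant factors (1,1,1,1).

Boundary ∂_2: C_2 → C_1 maps a triangle to the signed sum of its edges. For instance
  ∂[0,3,4] = [3,4] − [0,4] + [0,3],
  ∂[1,2,3] = [2,3] − [1,3] + [1,2].
The 10×5 boundary matrix has rank 5 and Smith normal form diag(1,1,1,1,1).

Reading off H_k = ker ∂_k / im ∂_{k+1}:

  H_2: rank ker ∂_2 − rank ∂_3 = (5 − 5) − 0 = 0, and there is no ∂_3, so H_2 ≅ 0.

(K is a triangulation of the Möbius band.)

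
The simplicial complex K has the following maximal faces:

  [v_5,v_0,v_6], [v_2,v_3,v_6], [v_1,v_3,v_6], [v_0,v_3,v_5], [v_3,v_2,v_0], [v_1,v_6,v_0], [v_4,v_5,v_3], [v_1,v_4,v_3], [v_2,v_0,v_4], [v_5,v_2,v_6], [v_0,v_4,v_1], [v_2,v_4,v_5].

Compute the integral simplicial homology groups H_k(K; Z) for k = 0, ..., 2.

Order the vertices as v_0 < v_1 < v_2 < v_3 < v_4 < v_5 < v_6. Listing each simplex with vertices in this order, K has dimension 2 with simplices:

  0-simplices (7): [v_0], [v_1], [v_2], [v_3], [v_4], [v_5], [v_6]
  1-simplices (18): (18 of them)
  2-simplices (12): (12 of them)

Hence C_0 ≅ Z^7, C_1 ≅ Z^18, C_2 ≅ Z^12.

Boundary ∂_1: C_1 → C_0 maps an edge to its endpoints' difference, ∂[p,q] = q − p.
As a 7×18 matrix over Z this has rank 6, with invariant factors (1,1,1,1,1,1).

The boundary map ∂_2: C_2 → C_1 sends each 2-simplex [p,q,r] to [q,r] − [p,r] + [p,q]. For instance
  ∂[v_0,v_1,v_4] = [v_1,v_4] − [v_0,v_4] + [v_0,v_1],
  ∂[v_3,v_4,v_5] = [v_4,v_5] − [v_3,v_5] + [v_3,v_4].
As a 18×12 matrix over Z this has rank 12, with invariant factors (1,1,1,1,1,1,1,1,1,1,1,2).

Computing H_k = (kernel of ∂_k) / (image of ∂_{k+1}):

  H_0: rank C_0 − rank ∂_1 = 7 − 6 = 1, and the invariant factors of ∂_1 are all 1, so H_0 = Z.
  H_1: rank ker ∂_1 − rank ∂_2 = (18 − 6) − 12 = 0, and ∂_2 has invariant factor 2 > 1, so H_1 = Z/2.
  H_2: rank ker ∂_2 − rank ∂_3 = (12 − 12) − 0 = 0, and there is no ∂_3, so H_2 = 0.

As a check, the Euler characteristic is 7 − 18 + 12 = 1, which agrees with 1 − 0 + 0 = 1.

H_0 ≅ Z,  H_1 ≅ Z/2,  H_2 = 0.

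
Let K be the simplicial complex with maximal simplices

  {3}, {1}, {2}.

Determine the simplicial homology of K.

H_0 = Z^3.

We work with the vertex ordering 1 < 2 < 3. The simplices of K, each written with vertices in increasing order, are:

  0-simplices (3): [1], [2], [3]

giving chain groups C_0 ≅ Z^3.

Now H_k = ker ∂_k / im ∂_{k+1}, so:

  H_0: rank C_0 − rank ∂_1 = 3 − 0 = 3, and there is no ∂_1, so H_0 ≅ Z^3.

(K is a triangulation of a set of 3 points.)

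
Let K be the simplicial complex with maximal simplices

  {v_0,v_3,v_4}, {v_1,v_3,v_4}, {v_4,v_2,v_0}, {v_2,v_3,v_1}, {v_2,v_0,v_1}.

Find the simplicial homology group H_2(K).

H_2 ≅ 0.

Order the vertices as v_0 < v_1 < v_2 < v_3 < v_4. Listing each simplex with vertices in this order, K has dimension 2 with simplices:

  0-simplices (5): [v_0], [v_1], [v_2], [v_3], [v_4]
  1-simplices (10): [v_0,v_1], [v_0,v_2], [v_0,v_3], [v_0,v_4], [v_1,v_2], [v_1,v_3], [v_1,v_4], [v_2,v_3], [v_2,v_4], [v_3,v_4]
  2-simplices (5): [v_0,v_1,v_2], [v_0,v_2,v_4], [v_0,v_3,v_4], [v_1,v_2,v_3], [v_1,v_3,v_4]

giving chain groups C_0 ≅ Z^5, C_1 ≅ Z^10, C_2 ≅ Z^5.

Boundary ∂_1: C_1 → C_0 maps an edge to its endpoints' difference, ∂[p,q] = q − p. For instance
  ∂[v_1,v_4] = [v_4] − [v_1].
The 5×10 boundary matrix has rank 4 and Smith normal form diag(1,1,1,1).

The boundary map ∂_2: C_2 → C_1 sends each 2-simplex [p,q,r] to [q,r] − [p,r] + [p,q]. For instance
  ∂[v_0,v_3,v_4] = [v_3,v_4] − [v_0,v_4] + [v_0,v_3],
  ∂[v_1,v_2,v_3] = [v_2,v_3] − [v_1,v_3] + [v_1,v_2].
This gives a 10×5 integer matrix of rank 5; reducing to Smith normal form yields diagonal entries (1,1,1,1,1).

Reading off H_k = ker ∂_k / im ∂_{k+1}:

  H_2: rank ker ∂_2 − rank ∂_3 = (5 − 5) − 0 = 0, and there is no ∂_3, so H_2 = 0.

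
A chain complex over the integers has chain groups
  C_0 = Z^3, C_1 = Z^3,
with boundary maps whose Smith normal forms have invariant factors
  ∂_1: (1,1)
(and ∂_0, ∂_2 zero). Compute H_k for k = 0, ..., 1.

H_0 ≅ Z,  H_1 ≅ Z.

H_0: b_0 = 3 − 0 − 2 = 1; torsion from ∂_1 factors > 1: none. So H_0 ≅ Z.
H_1: b_1 = 3 − 2 − 0 = 1; torsion from ∂_2 factors > 1: none. So H_1 ≅ Z.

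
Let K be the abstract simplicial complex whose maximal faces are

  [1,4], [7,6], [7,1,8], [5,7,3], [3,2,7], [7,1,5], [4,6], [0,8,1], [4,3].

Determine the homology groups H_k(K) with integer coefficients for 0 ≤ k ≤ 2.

H_0 = Z,  H_1 = Z^2,  H_2 = 0.

K has 9 vertices, 15 edges, 5 triangles.
rank ∂_0 = 0, rank ∂_1 = 8 ⇒ b_0 = 9 − 0 − 8 = 1; all invariant factors of ∂_1 are 1 so no torsion. So H_0 ≅ Z.
rank ∂_1 = 8, rank ∂_2 = 5 ⇒ b_1 = 15 − 8 − 5 = 2; all invariant factors of ∂_2 are 1 so no torsion. So H_1 ≅ Z^2.
rank ∂_2 = 5, rank ∂_3 = 0 ⇒ b_2 = 5 − 5 − 0 = 0. So H_2 ≅ 0.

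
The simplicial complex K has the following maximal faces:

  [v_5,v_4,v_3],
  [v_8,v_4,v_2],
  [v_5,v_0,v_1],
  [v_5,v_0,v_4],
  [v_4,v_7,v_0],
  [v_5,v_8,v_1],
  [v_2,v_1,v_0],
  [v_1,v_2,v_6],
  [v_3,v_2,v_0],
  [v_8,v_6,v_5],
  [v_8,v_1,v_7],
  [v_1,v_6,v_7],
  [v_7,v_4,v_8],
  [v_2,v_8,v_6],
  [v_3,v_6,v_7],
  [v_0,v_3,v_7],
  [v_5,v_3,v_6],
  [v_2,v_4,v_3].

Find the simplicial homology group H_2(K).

H_2 = 0.

We work with the vertex ordering v_0 < v_1 < v_2 < v_3 < v_4 < v_5 < v_6 < v_7 < v_8. The simplices of K, each written with vertices in increasing order, are:

  0-simplices (9): [v_0], [v_1], [v_2], [v_3], [v_4], [v_5], [v_6], [v_7], [v_8]
  1-simplices (27): (27 of them)
  2-simplices (18): (18 of them)

so the chain groups are C_0 ≅ Z^9, C_1 ≅ Z^27, C_2 ≅ Z^18.

∂_1: C_1 → C_0 sends each edge [p,q] (with p < q) to q − p. For instance
  ∂[v_2,v_8] = [v_8] − [v_2].
This gives a 9×27 integer matrix of rank 8; reducing to Smith normal form yields diagonal entries (1,1,1,1,1,1,1,1).

∂_2: C_2 → C_1 acts by ∂[p,q,r] = [q,r] − [p,r] + [p,q]. For instance
  ∂[v_2,v_4,v_8] = [v_4,v_8] − [v_2,v_8] + [v_2,v_4],
  ∂[v_1,v_6,v_7] = [v_6,v_7] − [v_1,v_7] + [v_1,v_6].
The resulting 27×18 matrix has rank 18, and its Smith normal form has invariant factors (1,1,1,1,1,1,1,1,1,1,1,1,1,1,1,1,1,2).

Now H_k = ker ∂_k / im ∂_{k+1}, so:

  H_2: rank ker ∂_2 − rank ∂_3 = (18 − 18) − 0 = 0, and there is no ∂_3, so H_2 ≅ 0.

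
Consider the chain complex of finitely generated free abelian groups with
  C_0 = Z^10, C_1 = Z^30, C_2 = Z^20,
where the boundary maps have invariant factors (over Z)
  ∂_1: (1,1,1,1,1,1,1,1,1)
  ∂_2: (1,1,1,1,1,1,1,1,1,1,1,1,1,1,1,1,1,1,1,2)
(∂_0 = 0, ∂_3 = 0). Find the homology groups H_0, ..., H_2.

H_0: b_0 = 10 − 0 − 9 = 1; torsion from ∂_1 factors > 1: none. So H_0 ≅ Z.
H_1: b_1 = 30 − 9 − 20 = 1; torsion from ∂_2 factors > 1: [2]. So H_1 ≅ Z ⊕ Z/2Z.
H_2: b_2 = 20 − 20 − 0 = 0; torsion from ∂_3 factors > 1: none. So H_2 ≅ 0.

H_0 ≅ Z,  H_1 ≅ Z ⊕ Z/2Z,  H_2 = 0.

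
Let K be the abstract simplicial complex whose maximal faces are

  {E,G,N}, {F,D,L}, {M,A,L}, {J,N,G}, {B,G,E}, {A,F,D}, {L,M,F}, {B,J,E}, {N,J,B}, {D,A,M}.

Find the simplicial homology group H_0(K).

H_0 = Z^2.

Order the vertices as A < B < D < E < F < G < J < L < M < N. Listing each simplex with vertices in this order, K has dimension 2 with simplices:

  0-simplices (10): A, B, D, E, F, G, J, L, M, N
  1-simplices (20): AD, AF, AL, AM, BE, BG, BJ, BN, DF, DL, DM, EG, EJ, EN, FL, FM, GJ, GN, JN, LM
  2-simplices (10): ADF, ADM, ALM, BEG, BEJ, BJN, DFL, EGN, FLM, GJN

giving chain groups C_0 ≅ Z^10, C_1 ≅ Z^20, C_2 ≅ Z^10.

Boundary ∂_1: C_1 → C_0 sends each edge [p,q] (with p < q) to q − p.
The 10×20 boundary matrix has rank 8 and Smith normal form diag(1,1,1,1,1,1,1,1).

∂_2: C_2 → C_1 acts by ∂[p,q,r] = [q,r] − [p,r] + [p,q]. For instance
  ∂BEG = EG − BG + BE,
  ∂DFL = FL − DL + DF.
The resulting 20×10 matrix has rank 10, and its Smith normal form has invariant factors (1,1,1,1,1,1,1,1,1,1).

From H_k ≅ ker(∂_k) / im(∂_{k+1}) we obtain:

  H_0: rank C_0 − rank ∂_1 = 10 − 8 = 2, and the invariant factors of ∂_1 are all 1, so H_0 = Z^2.

(K is a triangulation of the disjoint union of the Möbius band and the Möbius band.)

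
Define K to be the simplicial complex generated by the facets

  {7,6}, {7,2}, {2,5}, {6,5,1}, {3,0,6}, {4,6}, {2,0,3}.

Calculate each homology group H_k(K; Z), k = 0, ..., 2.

We work with the vertex ordering 0 < 1 < 2 < 3 < 4 < 5 < 6 < 7. The simplices of K, each written with vertices in increasing order, are:

  0-simplices (8): [0], [1], [2], [3], [4], [5], [6], [7]
  1-simplices (12): [0,2], [0,3], [0,6], [1,5], [1,6], [2,3], [2,5], [2,7], [3,6], [4,6], [5,6], [6,7]
  2-simplices (3): [0,2,3], [0,3,6], [1,5,6]

Hence C_0 ≅ Z^8, C_1 ≅ Z^12, C_2 ≅ Z^3.

The boundary map ∂_1: C_1 → C_0 sends each edge [p,q] (with p < q) to q − p. For instance
  ∂[0,2] = [2] − [0].
This gives a 8×12 integer matrix of rank 7; reducing to Smith normal form yields diagonal entries (1,1,1,1,1,1,1).

∂_2: C_2 → C_1 maps a triangle to the signed sum of its edges. For instance
  ∂[0,2,3] = [2,3] − [0,3] + [0,2],
  ∂[0,3,6] = [3,6] − [0,6] + [0,3].
As a 12×3 matrix over Z this has rank 3, with invariant factors (1,1,1).

From H_k ≅ ker(∂_k) / im(∂_{k+1}) we obtain:

  H_0: rank C_0 − rank ∂_1 = 8 − 7 = 1, and the invariant factors of ∂_1 are all 1, so H_0 = Z.
  H_1: rank ker ∂_1 − rank ∂_2 = (12 − 7) − 3 = 2, and the invariant factors of ∂_2 are all 1, so H_1 = Z^2.
  H_2: rank ker ∂_2 − rank ∂_3 = (3 − 3) − 0 = 0, and there is no ∂_3, so H_2 = 0.

H_0 = Z,  H_1 = Z^2,  H_2 = 0.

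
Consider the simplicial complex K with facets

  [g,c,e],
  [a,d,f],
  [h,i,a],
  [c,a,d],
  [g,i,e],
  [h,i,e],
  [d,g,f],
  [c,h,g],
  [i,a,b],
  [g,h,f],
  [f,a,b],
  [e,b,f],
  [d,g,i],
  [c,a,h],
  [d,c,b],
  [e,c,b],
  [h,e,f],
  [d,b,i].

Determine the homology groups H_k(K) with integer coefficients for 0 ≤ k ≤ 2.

H_0 ≅ Z,  H_1 ≅ Z × Z/2,  H_2 = 0.

We work with the vertex ordering a < b < c < d < e < f < g < h < i. The simplices of K, each written with vertices in increasing order, are:

  0-simplices (9): a, b, c, d, e, f, g, h, i
  1-simplices (27): ab, ac, ad, af, ah, ai, bc, bd, be, bf, bi, cd, ce, cg, ch, df, dg, di, ef, eg, eh, ei, fg, fh, gh, gi, hi
  2-simplices (18): abf, abi, acd, ach, adf, ahi, bcd, bce, bdi, bef, ceg, cgh, dfg, dgi, efh, egi, ehi, fgh

giving chain groups C_0 ≅ Z^9, C_1 ≅ Z^27, C_2 ≅ Z^18.

Boundary ∂_1: C_1 → C_0 maps an edge to its endpoints' difference, ∂[p,q] = q − p.
This gives a 9×27 integer matrix of rank 8; reducing to Smith normal form yields diagonal entries (1,1,1,1,1,1,1,1).

∂_2: C_2 → C_1 acts by ∂[p,q,r] = [q,r] − [p,r] + [p,q]. For instance
  ∂cgh = gh − ch + cg,
  ∂fgh = gh − fh + fg.
This gives a 27×18 integer matrix of rank 18; reducing to Smith normal form yields diagonal entries (1,1,1,1,1,1,1,1,1,1,1,1,1,1,1,1,1,2).

Reading off H_k = ker ∂_k / im ∂_{k+1}:

  H_0: rank C_0 − rank ∂_1 = 9 − 8 = 1, and the invariant factors of ∂_1 are all 1, so H_0 = Z.
  H_1: rank ker ∂_1 − rank ∂_2 = (27 − 8) − 18 = 1, and ∂_2 has invariant factor 2 > 1, so H_1 = Z × Z/2.
  H_2: rank ker ∂_2 − rank ∂_3 = (18 − 18) − 0 = 0, and there is no ∂_3, so H_2 = 0.

As a check, the Euler characteristic is 9 − 27 + 18 = 0, which agrees with 1 − 1 + 0 = 0.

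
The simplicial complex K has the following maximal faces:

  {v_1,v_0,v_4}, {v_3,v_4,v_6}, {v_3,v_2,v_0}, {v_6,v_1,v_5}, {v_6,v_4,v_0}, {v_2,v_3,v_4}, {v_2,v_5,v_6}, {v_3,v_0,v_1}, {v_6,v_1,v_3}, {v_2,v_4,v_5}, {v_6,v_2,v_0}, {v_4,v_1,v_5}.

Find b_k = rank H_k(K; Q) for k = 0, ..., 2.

b_0 = 1, b_1 = 0, b_2 = 0.

Fix the vertex order v_0 < v_1 < v_2 < v_3 < v_4 < v_5 < v_6 and write every simplex with vertices in increasing order. Then dim K = 2 and the simplices of K are:

  0-simplices (7): [v_0], [v_1], [v_2], [v_3], [v_4], [v_5], [v_6]
  1-simplices (18): (18 of them)
  2-simplices (12): (12 of them)

Hence C_0 ≅ Z^7, C_1 ≅ Z^18, C_2 ≅ Z^12.

Boundary ∂_1: C_1 → C_0 maps an edge to its endpoints' difference, ∂[p,q] = q − p.
This gives a 7×18 integer matrix of rank 6; reducing to Smith normal form yields diagonal entries (1,1,1,1,1,1).

∂_2: C_2 → C_1 acts by ∂[p,q,r] = [q,r] − [p,r] + [p,q]. For instance
  ∂[v_0,v_1,v_3] = [v_1,v_3] − [v_0,v_3] + [v_0,v_1],
  ∂[v_2,v_5,v_6] = [v_5,v_6] − [v_2,v_6] + [v_2,v_5].
As a 18×12 matrix over Z this has rank 12, with invariant factors (1,1,1,1,1,1,1,1,1,1,1,2).

Reading off H_k = ker ∂_k / im ∂_{k+1}:

  H_0: rank C_0 − rank ∂_1 = 7 − 6 = 1, and the invariant factors of ∂_1 are all 1, so H_0 = Z.
  H_1: rank ker ∂_1 − rank ∂_2 = (18 − 6) − 12 = 0, and ∂_2 has invariant factor 2 > 1, so H_1 = Z/2.
  H_2: rank ker ∂_2 − rank ∂_3 = (12 − 12) − 0 = 0, and there is no ∂_3, so H_2 = 0.

Hence the Betti numbers are b_0 = 1, b_1 = 0, b_2 = 0.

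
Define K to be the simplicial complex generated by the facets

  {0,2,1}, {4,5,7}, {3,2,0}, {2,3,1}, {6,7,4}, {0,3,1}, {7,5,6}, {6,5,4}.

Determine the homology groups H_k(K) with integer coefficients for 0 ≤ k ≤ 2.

Order the vertices as 0 < 1 < 2 < 3 < 4 < 5 < 6 < 7. Listing each simplex with vertices in this order, K has dimension 2 with simplices:

  0-simplices (8): [0], [1], [2], [3], [4], [5], [6], [7]
  1-simplices (12): [0,1], [0,2], [0,3], [1,2], [1,3], [2,3], [4,5], [4,6], [4,7], [5,6], [5,7], [6,7]
  2-simplices (8): [0,1,2], [0,1,3], [0,2,3], [1,2,3], [4,5,6], [4,5,7], [4,6,7], [5,6,7]

so the chain groups are C_0 ≅ Z^8, C_1 ≅ Z^12, C_2 ≅ Z^8.

The boundary map ∂_1: C_1 → C_0 maps an edge to its endpoints' difference, ∂[p,q] = q − p.
The 8×12 boundary matrix has rank 6 and Smith normal form diag(1,1,1,1,1,1).

∂_2: C_2 → C_1 acts by ∂[p,q,r] = [q,r] − [p,r] + [p,q]. For instance
  ∂[1,2,3] = [2,3] − [1,3] + [1,2],
  ∂[4,5,7] = [5,7] − [4,7] + [4,5].
The resulting 12×8 matrix has rank 6, and its Smith normal form has invariant factors (1,1,1,1,1,1).

Now H_k = ker ∂_k / im ∂_{k+1}, so:

  H_0: rank C_0 − rank ∂_1 = 8 − 6 = 2, and the invariant factors of ∂_1 are all 1, so H_0 = Z^2.
  H_1: rank ker ∂_1 − rank ∂_2 = (12 − 6) − 6 = 0, and the invariant factors of ∂_2 are all 1, so H_1 = 0.
  H_2: rank ker ∂_2 − rank ∂_3 = (8 − 6) − 0 = 2, and there is no ∂_3, so H_2 = Z^2.

As a check, the Euler characteristic is 8 − 12 + 8 = 4, which agrees with 2 − 0 + 2 = 4.

H_0 = Z^2,  H_1 = 0,  H_2 = Z^2.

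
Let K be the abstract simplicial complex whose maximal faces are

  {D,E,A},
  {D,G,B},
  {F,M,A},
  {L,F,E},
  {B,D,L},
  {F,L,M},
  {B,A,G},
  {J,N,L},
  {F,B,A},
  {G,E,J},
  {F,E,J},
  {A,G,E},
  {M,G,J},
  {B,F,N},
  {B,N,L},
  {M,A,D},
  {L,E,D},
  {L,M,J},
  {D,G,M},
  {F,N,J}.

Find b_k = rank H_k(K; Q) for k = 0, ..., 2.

b_0 = 1, b_1 = 1, b_2 = 0.

Fix the vertex order A < B < D < E < F < G < J < L < M < N and write every simplex with vertices in increasing order. Then dim K = 2 and the simplices of K are:

  0-simplices (10): A, B, D, E, F, G, J, L, M, N
  1-simplices (30): AB, AD, AE, AF, AG, AM, BD, BF, BG, BL, BN, DE, DG, DL, DM, EF, EG, EJ, EL, FJ, FL, FM, FN, GJ, GM, JL, JM, JN, LM, LN
  2-simplices (20): ABF, ABG, ADE, ADM, AEG, AFM, BDG, BDL, BFN, BLN, DEL, DGM, EFJ, EFL, EGJ, FJN, FLM, GJM, JLM, JLN

so the chain groups are C_0 ≅ Z^10, C_1 ≅ Z^30, C_2 ≅ Z^20.

∂_1: C_1 → C_0 is given by ∂[p,q] = [q] − [p].
This gives a 10×30 integer matrix of rank 9; reducing to Smith normal form yields diagonal entries (1,1,1,1,1,1,1,1,1).

The boundary map ∂_2: C_2 → C_1 acts by ∂[p,q,r] = [q,r] − [p,r] + [p,q]. For instance
  ∂DEL = EL − DL + DE,
  ∂JLM = LM − JM + JL.
The 30×20 boundary matrix has rank 20 and Smith normal form diag(1,1,1,1,1,1,1,1,1,1,1,1,1,1,1,1,1,1,1,2).

Reading off H_k = ker ∂_k / im ∂_{k+1}:

  H_0: rank C_0 − rank ∂_1 = 10 − 9 = 1, and the invariant factors of ∂_1 are all 1, so H_0 ≅ Z.
  H_1: rank ker ∂_1 − rank ∂_2 = (30 − 9) − 20 = 1, and ∂_2 has invariant factor 2 > 1, so H_1 ≅ Z ⊕ Z_2.
  H_2: rank ker ∂_2 − rank ∂_3 = (20 − 20) − 0 = 0, and there is no ∂_3, so H_2 ≅ 0.

As a check, the Euler characteristic is 10 − 30 + 20 = 0, which agrees with 1 − 1 + 0 = 0.

Hence the Betti numbers are b_0 = 1, b_1 = 1, b_2 = 0.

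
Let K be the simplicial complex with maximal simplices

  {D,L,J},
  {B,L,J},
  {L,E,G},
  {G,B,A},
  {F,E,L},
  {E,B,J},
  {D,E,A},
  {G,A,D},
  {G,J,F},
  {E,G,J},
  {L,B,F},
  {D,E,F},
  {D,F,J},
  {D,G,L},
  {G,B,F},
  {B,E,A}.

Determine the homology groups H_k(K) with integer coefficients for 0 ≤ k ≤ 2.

H_0 = Z,  H_1 = Z^2,  H_2 = Z.

Fix the vertex order A < B < D < E < F < G < J < L and write every simplex with vertices in increasing order. Then dim K = 2 and the simplices of K are:

  0-simplices (8): A, B, D, E, F, G, J, L
  1-simplices (24): AB, AD, AE, AG, BE, BF, BG, BJ, BL, DE, DF, DG, DJ, DL, EF, EG, EJ, EL, FG, FJ, FL, GJ, GL, JL
  2-simplices (16): ABE, ABG, ADE, ADG, BEJ, BFG, BFL, BJL, DEF, DFJ, DGL, DJL, EFL, EGJ, EGL, FGJ

giving chain groups C_0 ≅ Z^8, C_1 ≅ Z^24, C_2 ≅ Z^16.

Boundary ∂_1: C_1 → C_0 sends each edge [p,q] (with p < q) to q − p.
As a 8×24 matrix over Z this has rank 7, with invariant factors (1,1,1,1,1,1,1).

The boundary map ∂_2: C_2 → C_1 maps a triangle to the signed sum of its edges. For instance
  ∂ADG = DG − AG + AD,
  ∂EFL = FL − EL + EF.
The resulting 24×16 matrix has rank 15, and its Smith normal form has invariant factors (1,1,1,1,1,1,1,1,1,1,1,1,1,1,1).

Now H_k = ker ∂_k / im ∂_{k+1}, so:

  H_0: rank C_0 − rank ∂_1 = 8 − 7 = 1, and the invariant factors of ∂_1 are all 1, so H_0 ≅ Z.
  H_1: rank ker ∂_1 − rank ∂_2 = (24 − 7) − 15 = 2, and the invariant factors of ∂_2 are all 1, so H_1 ≅ Z^2.
  H_2: rank ker ∂_2 − rank ∂_3 = (16 − 15) − 0 = 1, and there is no ∂_3, so H_2 ≅ Z.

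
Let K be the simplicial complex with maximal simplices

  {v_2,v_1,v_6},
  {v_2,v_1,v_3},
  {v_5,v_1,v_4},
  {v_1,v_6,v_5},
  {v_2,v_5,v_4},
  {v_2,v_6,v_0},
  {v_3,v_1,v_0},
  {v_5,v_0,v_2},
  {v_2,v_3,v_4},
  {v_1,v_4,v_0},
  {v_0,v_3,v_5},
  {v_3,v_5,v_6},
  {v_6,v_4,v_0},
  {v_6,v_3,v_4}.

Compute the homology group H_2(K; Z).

H_2 = Z.

Order the vertices as v_0 < v_1 < v_2 < v_3 < v_4 < v_5 < v_6. Listing each simplex with vertices in this order, K has dimension 2 with simplices:

  0-simplices (7): [v_0], [v_1], [v_2], [v_3], [v_4], [v_5], [v_6]
  1-simplices (21): (21 of them)
  2-simplices (14): (14 of them)

Hence C_0 ≅ Z^7, C_1 ≅ Z^21, C_2 ≅ Z^14.

Boundary ∂_1: C_1 → C_0 sends each edge [p,q] (with p < q) to q − p. For instance
  ∂[v_1,v_2] = [v_2] − [v_1].
The 7×21 boundary matrix has rank 6 and Smith normal form diag(1,1,1,1,1,1).

The boundary map ∂_2: C_2 → C_1 maps a triangle to the signed sum of its edges. For instance
  ∂[v_0,v_1,v_3] = [v_1,v_3] − [v_0,v_3] + [v_0,v_1],
  ∂[v_2,v_4,v_5] = [v_4,v_5] − [v_2,v_5] + [v_2,v_4].
The 21×14 boundary matrix has rank 13 and Smith normal form diag(1,1,1,1,1,1,1,1,1,1,1,1,1).

Now H_k = ker ∂_k / im ∂_{k+1}, so:

  H_2: rank ker ∂_2 − rank ∂_3 = (14 − 13) − 0 = 1, and there is no ∂_3, so H_2 ≅ Z.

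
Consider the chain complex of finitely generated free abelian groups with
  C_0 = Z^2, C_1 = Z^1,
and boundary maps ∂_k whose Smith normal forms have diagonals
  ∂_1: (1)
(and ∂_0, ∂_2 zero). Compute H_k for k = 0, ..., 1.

H_0: b_0 = 2 − 0 − 1 = 1; torsion from ∂_1 factors > 1: none. So H_0 ≅ Z.
H_1: b_1 = 1 − 1 − 0 = 0; torsion from ∂_2 factors > 1: none. So H_1 ≅ 0.

H_0 ≅ Z,  H_1 = 0.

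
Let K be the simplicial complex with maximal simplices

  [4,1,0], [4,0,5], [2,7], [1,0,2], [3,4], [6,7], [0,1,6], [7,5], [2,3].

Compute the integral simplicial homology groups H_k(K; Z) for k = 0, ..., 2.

Take the total order 0 < 1 < 2 < 3 < 4 < 5 < 6 < 7 on the vertex set. Then K (dimension 2) consists of the simplices:

  0-simplices (8): [0], [1], [2], [3], [4], [5], [6], [7]
  1-simplices (14): [0,1], [0,2], [0,4], [0,5], [0,6], [1,2], [1,4], [1,6], [2,3], [2,7], [3,4], [4,5], [5,7], [6,7]
  2-simplices (4): [0,1,2], [0,1,4], [0,1,6], [0,4,5]

Hence C_0 ≅ Z^8, C_1 ≅ Z^14, C_2 ≅ Z^4.

∂_1: C_1 → C_0 sends each edge [p,q] (with p < q) to q − p.
The 8×14 boundary matrix has rank 7 and Smith normal form diag(1,1,1,1,1,1,1).

Boundary ∂_2: C_2 → C_1 sends each 2-simplex [p,q,r] to [q,r] − [p,r] + [p,q]. For instance
  ∂[0,1,4] = [1,4] − [0,4] + [0,1],
  ∂[0,1,2] = [1,2] − [0,2] + [0,1].
The resulting 14×4 matrix has rank 4, and its Smith normal form has invariant factors (1,1,1,1).

From H_k ≅ ker(∂_k) / im(∂_{k+1}) we obtain:

  H_0: rank C_0 − rank ∂_1 = 8 − 7 = 1, and the invariant factors of ∂_1 are all 1, so H_0 = Z.
  H_1: rank ker ∂_1 − rank ∂_2 = (14 − 7) − 4 = 3, and the invariant factors of ∂_2 are all 1, so H_1 = Z^3.
  H_2: rank ker ∂_2 − rank ∂_3 = (4 − 4) − 0 = 0, and there is no ∂_3, so H_2 = 0.

H_0 = Z,  H_1 = Z^3,  H_2 = 0.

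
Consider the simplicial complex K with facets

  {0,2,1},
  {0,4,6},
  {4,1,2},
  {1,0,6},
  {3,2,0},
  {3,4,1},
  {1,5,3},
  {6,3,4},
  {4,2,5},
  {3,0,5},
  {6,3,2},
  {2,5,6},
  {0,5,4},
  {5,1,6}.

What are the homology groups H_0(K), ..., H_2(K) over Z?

Take the total order 0 < 1 < 2 < 3 < 4 < 5 < 6 on the vertex set. Then K (dimension 2) consists of the simplices:

  0-simplices (7): [0], [1], [2], [3], [4], [5], [6]
  1-simplices (21): [0,1], [0,2], [0,3], [0,4], [0,5], [0,6], [1,2], [1,3], [1,4], [1,5], [1,6], [2,3], [2,4], [2,5], [2,6], [3,4], [3,5], [3,6], [4,5], [4,6], [5,6]
  2-simplices (14): [0,1,2], [0,1,6], [0,2,3], [0,3,5], [0,4,5], [0,4,6], [1,2,4], [1,3,4], [1,3,5], [1,5,6], [2,3,6], [2,4,5], [2,5,6], [3,4,6]

giving chain groups C_0 ≅ Z^7, C_1 ≅ Z^21, C_2 ≅ Z^14.

The boundary map ∂_1: C_1 → C_0 sends each edge [p,q] (with p < q) to q − p. For instance
  ∂[3,6] = [6] − [3].
As a 7×21 matrix over Z this has rank 6, with invariant factors (1,1,1,1,1,1).

∂_2: C_2 → C_1 maps a triangle to the signed sum of its edges. For instance
  ∂[0,1,2] = [1,2] − [0,2] + [0,1],
  ∂[0,1,6] = [1,6] − [0,6] + [0,1].
As a 21×14 matrix over Z this has rank 13, with invariant factors (1,1,1,1,1,1,1,1,1,1,1,1,1).

Now H_k = ker ∂_k / im ∂_{k+1}, so:

  H_0: rank C_0 − rank ∂_1 = 7 − 6 = 1, and the invariant factors of ∂_1 are all 1, so H_0 = Z.
  H_1: rank ker ∂_1 − rank ∂_2 = (21 − 6) − 13 = 2, and the invariant factors of ∂_2 are all 1, so H_1 = Z^2.
  H_2: rank ker ∂_2 − rank ∂_3 = (14 − 13) − 0 = 1, and there is no ∂_3, so H_2 = Z.

(K is a triangulation of the torus T^2.)

H_0 = Z,  H_1 = Z^2,  H_2 = Z.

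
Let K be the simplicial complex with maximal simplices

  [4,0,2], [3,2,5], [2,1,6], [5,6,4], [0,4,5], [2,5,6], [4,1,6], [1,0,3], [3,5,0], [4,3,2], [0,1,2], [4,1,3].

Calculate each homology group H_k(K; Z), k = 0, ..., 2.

We work with the vertex ordering 0 < 1 < 2 < 3 < 4 < 5 < 6. The simplices of K, each written with vertices in increasing order, are:

  0-simplices (7): [0], [1], [2], [3], [4], [5], [6]
  1-simplices (18): [0,1], [0,2], [0,3], [0,4], [0,5], [1,2], [1,3], [1,4], [1,6], [2,3], [2,4], [2,5], [2,6], [3,4], [3,5], [4,5], [4,6], [5,6]
  2-simplices (12): [0,1,2], [0,1,3], [0,2,4], [0,3,5], [0,4,5], [1,2,6], [1,3,4], [1,4,6], [2,3,4], [2,3,5], [2,5,6], [4,5,6]

Hence C_0 ≅ Z^7, C_1 ≅ Z^18, C_2 ≅ Z^12.

∂_1: C_1 → C_0 sends each edge [p,q] (with p < q) to q − p. For instance
  ∂[4,6] = [6] − [4].
The 7×18 boundary matrix has rank 6 and Smith normal form diag(1,1,1,1,1,1).

The boundary map ∂_2: C_2 → C_1 maps a triangle to the signed sum of its edges. For instance
  ∂[2,5,6] = [5,6] − [2,6] + [2,5],
  ∂[0,3,5] = [3,5] − [0,5] + [0,3].
This gives a 18×12 integer matrix of rank 12; reducing to Smith normal form yields diagonal entries (1,1,1,1,1,1,1,1,1,1,1,2).

Now H_k = ker ∂_k / im ∂_{k+1}, so:

  H_0: rank C_0 − rank ∂_1 = 7 − 6 = 1, and the invariant factors of ∂_1 are all 1, so H_0 ≅ Z.
  H_1: rank ker ∂_1 − rank ∂_2 = (18 − 6) − 12 = 0, and ∂_2 has invariant factor 2 > 1, so H_1 ≅ Z/2.
  H_2: rank ker ∂_2 − rank ∂_3 = (12 − 12) − 0 = 0, and there is no ∂_3, so H_2 ≅ 0.

H_0 = Z,  H_1 = Z/2,  H_2 = 0.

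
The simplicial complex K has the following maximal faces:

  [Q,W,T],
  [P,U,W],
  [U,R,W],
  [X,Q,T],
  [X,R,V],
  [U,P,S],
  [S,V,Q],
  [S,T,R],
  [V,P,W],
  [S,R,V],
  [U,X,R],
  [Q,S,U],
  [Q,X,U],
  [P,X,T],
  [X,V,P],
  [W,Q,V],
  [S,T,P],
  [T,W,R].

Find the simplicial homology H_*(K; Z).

Fix the vertex order P < Q < R < S < T < U < V < W < X and write every simplex with vertices in increasing order. Then dim K = 2 and the simplices of K are:

  0-simplices (9): P, Q, R, S, T, U, V, W, X
  1-simplices (27): PS, PT, PU, PV, PW, PX, QS, QT, QU, QV, QW, QX, RS, RT, RU, RV, RW, RX, ST, SU, SV, TW, TX, UW, UX, VW, VX
  2-simplices (18): PST, PSU, PTX, PUW, PVW, PVX, QSU, QSV, QTW, QTX, QUX, QVW, RST, RSV, RTW, RUW, RUX, RVX

Hence C_0 ≅ Z^9, C_1 ≅ Z^27, C_2 ≅ Z^18.

The boundary map ∂_1: C_1 → C_0 sends each edge [p,q] (with p < q) to q − p.
As a 9×27 matrix over Z this has rank 8, with invariant factors (1,1,1,1,1,1,1,1).

Boundary ∂_2: C_2 → C_1 maps a triangle to the signed sum of its edges. For instance
  ∂RSV = SV − RV + RS,
  ∂RTW = TW − RW + RT.
The 27×18 boundary matrix has rank 17 and Smith normal form diag(1,1,1,1,1,1,1,1,1,1,1,1,1,1,1,1,1).

Reading off H_k = ker ∂_k / im ∂_{k+1}:

  H_0: rank C_0 − rank ∂_1 = 9 − 8 = 1, and the invariant factors of ∂_1 are all 1, so H_0 = Z.
  H_1: rank ker ∂_1 − rank ∂_2 = (27 − 8) − 17 = 2, and the invariant factors of ∂_2 are all 1, so H_1 = Z^2.
  H_2: rank ker ∂_2 − rank ∂_3 = (18 − 17) − 0 = 1, and there is no ∂_3, so H_2 = Z.

H_0 ≅ Z,  H_1 ≅ Z^2,  H_2 ≅ Z.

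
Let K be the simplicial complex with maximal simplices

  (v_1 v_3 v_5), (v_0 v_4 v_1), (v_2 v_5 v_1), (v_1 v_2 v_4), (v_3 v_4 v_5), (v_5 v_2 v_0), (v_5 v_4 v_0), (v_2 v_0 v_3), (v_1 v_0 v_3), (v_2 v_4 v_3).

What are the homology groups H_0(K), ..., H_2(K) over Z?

Take the total order v_0 < v_1 < v_2 < v_3 < v_4 < v_5 on the vertex set. Then K (dimension 2) consists of the simplices:

  0-simplices (6): [v_0], [v_1], [v_2], [v_3], [v_4], [v_5]
  1-simplices (15): (15 of them)
  2-simplices (10): [v_0,v_1,v_3], [v_0,v_1,v_4], [v_0,v_2,v_3], [v_0,v_2,v_5], [v_0,v_4,v_5], [v_1,v_2,v_4], [v_1,v_2,v_5], [v_1,v_3,v_5], [v_2,v_3,v_4], [v_3,v_4,v_5]

so the chain groups are C_0 ≅ Z^6, C_1 ≅ Z^15, C_2 ≅ Z^10.

Boundary ∂_1: C_1 → C_0 maps an edge to its endpoints' difference, ∂[p,q] = q − p. For instance
  ∂[v_1,v_4] = [v_4] − [v_1].
This gives a 6×15 integer matrix of rank 5; reducing to Smith normal form yields diagonal entries (1,1,1,1,1).

∂_2: C_2 → C_1 acts by ∂[p,q,r] = [q,r] − [p,r] + [p,q]. For instance
  ∂[v_0,v_1,v_4] = [v_1,v_4] − [v_0,v_4] + [v_0,v_1],
  ∂[v_0,v_2,v_3] = [v_2,v_3] − [v_0,v_3] + [v_0,v_2].
The resulting 15×10 matrix has rank 10, and its Smith normal form has invariant factors (1,1,1,1,1,1,1,1,1,2).

Now H_k = ker ∂_k / im ∂_{k+1}, so:

  H_0: rank C_0 − rank ∂_1 = 6 − 5 = 1, and the invariant factors of ∂_1 are all 1, so H_0 = Z.
  H_1: rank ker ∂_1 − rank ∂_2 = (15 − 5) − 10 = 0, and ∂_2 has invariant factor 2 > 1, so H_1 = Z/2.
  H_2: rank ker ∂_2 − rank ∂_3 = (10 − 10) − 0 = 0, and there is no ∂_3, so H_2 = 0.

As a check, the Euler characteristic is 6 − 15 + 10 = 1, which agrees with 1 − 0 + 0 = 1.

H_0 = Z,  H_1 = Z/2,  H_2 = 0.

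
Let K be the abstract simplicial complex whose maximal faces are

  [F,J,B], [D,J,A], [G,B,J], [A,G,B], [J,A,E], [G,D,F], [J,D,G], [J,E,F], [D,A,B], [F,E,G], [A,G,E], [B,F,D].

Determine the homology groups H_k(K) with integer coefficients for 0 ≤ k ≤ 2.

H_0 = Z,  H_1 = Z_2,  H_2 = 0.

Order the vertices as A < B < D < E < F < G < J. Listing each simplex with vertices in this order, K has dimension 2 with simplices:

  0-simplices (7): A, B, D, E, F, G, J
  1-simplices (18): AB, AD, AE, AG, AJ, BD, BF, BG, BJ, DF, DG, DJ, EF, EG, EJ, FG, FJ, GJ
  2-simplices (12): ABD, ABG, ADJ, AEG, AEJ, BDF, BFJ, BGJ, DFG, DGJ, EFG, EFJ

giving chain groups C_0 ≅ Z^7, C_1 ≅ Z^18, C_2 ≅ Z^12.

The boundary map ∂_1: C_1 → C_0 maps an edge to its endpoints' difference, ∂[p,q] = q − p.
The resulting 7×18 matrix has rank 6, and its Smith normal form has invariant factors (1,1,1,1,1,1).

∂_2: C_2 → C_1 maps a triangle to the signed sum of its edges. For instance
  ∂DFG = FG − DG + DF,
  ∂ABG = BG − AG + AB.
The 18×12 boundary matrix has rank 12 and Smith normal form diag(1,1,1,1,1,1,1,1,1,1,1,2).

Reading off H_k = ker ∂_k / im ∂_{k+1}:

  H_0: rank C_0 − rank ∂_1 = 7 − 6 = 1, and the invariant factors of ∂_1 are all 1, so H_0 = Z.
  H_1: rank ker ∂_1 − rank ∂_2 = (18 − 6) − 12 = 0, and ∂_2 has invariant factor 2 > 1, so H_1 = Z_2.
  H_2: rank ker ∂_2 − rank ∂_3 = (12 − 12) − 0 = 0, and there is no ∂_3, so H_2 = 0.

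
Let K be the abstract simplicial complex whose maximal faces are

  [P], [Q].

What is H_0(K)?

H_0 ≅ Z^2.

Take the total order P < Q on the vertex set. Then K (dimension 0) consists of the simplices:

  0-simplices (2): P, Q

Hence C_0 ≅ Z^2.

Now H_k = ker ∂_k / im ∂_{k+1}, so:

  H_0: rank C_0 − rank ∂_1 = 2 − 0 = 2, and there is no ∂_1, so H_0 ≅ Z^2.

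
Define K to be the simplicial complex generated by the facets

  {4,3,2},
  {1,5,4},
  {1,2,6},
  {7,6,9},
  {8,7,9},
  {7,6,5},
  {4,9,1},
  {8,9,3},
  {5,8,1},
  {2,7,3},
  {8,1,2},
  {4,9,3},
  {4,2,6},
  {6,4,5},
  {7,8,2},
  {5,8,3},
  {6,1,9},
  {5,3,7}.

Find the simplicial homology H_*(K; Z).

Take the total order 1 < 2 < 3 < 4 < 5 < 6 < 7 < 8 < 9 on the vertex set. Then K (dimension 2) consists of the simplices:

  0-simplices (9): [1], [2], [3], [4], [5], [6], [7], [8], [9]
  1-simplices (27): (27 of them)
  2-simplices (18): [1,2,6], [1,2,8], [1,4,5], [1,4,9], [1,5,8], [1,6,9], [2,3,4], [2,3,7], [2,4,6], [2,7,8], [3,4,9], [3,5,7], [3,5,8], [3,8,9], [4,5,6], [5,6,7], [6,7,9], [7,8,9]

so the chain groups are C_0 ≅ Z^9, C_1 ≅ Z^27, C_2 ≅ Z^18.

Boundary ∂_1: C_1 → C_0 maps an edge to its endpoints' difference, ∂[p,q] = q − p.
As a 9×27 matrix over Z this has rank 8, with invariant factors (1,1,1,1,1,1,1,1).

Boundary ∂_2: C_2 → C_1 acts by ∂[p,q,r] = [q,r] − [p,r] + [p,q]. For instance
  ∂[1,2,8] = [2,8] − [1,8] + [1,2],
  ∂[1,2,6] = [2,6] − [1,6] + [1,2].
This gives a 27×18 integer matrix of rank 18; reducing to Smith normal form yields diagonal entries (1,1,1,1,1,1,1,1,1,1,1,1,1,1,1,1,1,2).

Computing H_k = (kernel of ∂_k) / (image of ∂_{k+1}):

  H_0: rank C_0 − rank ∂_1 = 9 − 8 = 1, and the invariant factors of ∂_1 are all 1, so H_0 ≅ Z.
  H_1: rank ker ∂_1 − rank ∂_2 = (27 − 8) − 18 = 1, and ∂_2 has invariant factor 2 > 1, so H_1 ≅ Z ⊕ Z/2.
  H_2: rank ker ∂_2 − rank ∂_3 = (18 − 18) − 0 = 0, and there is no ∂_3, so H_2 ≅ 0.

(K is a triangulation of the Klein bottle.)

H_0 = Z,  H_1 = Z ⊕ Z/2,  H_2 = 0.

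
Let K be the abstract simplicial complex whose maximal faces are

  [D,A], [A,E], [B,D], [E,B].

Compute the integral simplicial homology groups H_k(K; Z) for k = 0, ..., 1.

Take the total order A < B < D < E on the vertex set. Then K (dimension 1) consists of the simplices:

  0-simplices (4): A, B, D, E
  1-simplices (4): AD, AE, BD, BE

Hence C_0 ≅ Z^4, C_1 ≅ Z^4.

The boundary map ∂_1: C_1 → C_0 sends each edge [p,q] (with p < q) to q − p. For instance
  ∂BE = E − B.
As a 4×4 matrix over Z this has rank 3, with invariant factors (1,1,1).

From H_k ≅ ker(∂_k) / im(∂_{k+1}) we obtain:

  H_0: rank C_0 − rank ∂_1 = 4 − 3 = 1, and the invariant factors of ∂_1 are all 1, so H_0 ≅ Z.
  H_1: rank ker ∂_1 − rank ∂_2 = (4 − 3) − 0 = 1, and there is no ∂_2, so H_1 ≅ Z.

(K is a triangulation of the circle S^1.)

H_0 = Z,  H_1 = Z.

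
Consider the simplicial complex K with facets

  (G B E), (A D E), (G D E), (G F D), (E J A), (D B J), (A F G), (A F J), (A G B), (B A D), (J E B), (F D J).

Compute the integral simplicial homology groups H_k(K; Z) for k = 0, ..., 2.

H_0 ≅ Z,  H_1 ≅ Z/2,  H_2 = 0.

Fix the vertex order A < B < D < E < F < G < J and write every simplex with vertices in increasing order. Then dim K = 2 and the simplices of K are:

  0-simplices (7): A, B, D, E, F, G, J
  1-simplices (18): AB, AD, AE, AF, AG, AJ, BD, BE, BG, BJ, DE, DF, DG, DJ, EG, EJ, FG, FJ
  2-simplices (12): ABD, ABG, ADE, AEJ, AFG, AFJ, BDJ, BEG, BEJ, DEG, DFG, DFJ

Hence C_0 ≅ Z^7, C_1 ≅ Z^18, C_2 ≅ Z^12.

∂_1: C_1 → C_0 is given by ∂[p,q] = [q] − [p].
As a 7×18 matrix over Z this has rank 6, with invariant factors (1,1,1,1,1,1).

The boundary map ∂_2: C_2 → C_1 sends each 2-simplex [p,q,r] to [q,r] − [p,r] + [p,q]. For instance
  ∂DEG = EG − DG + DE,
  ∂AFJ = FJ − AJ + AF.
The resulting 18×12 matrix has rank 12, and its Smith normal form has invariant factors (1,1,1,1,1,1,1,1,1,1,1,2).

Reading off H_k = ker ∂_k / im ∂_{k+1}:

  H_0: rank C_0 − rank ∂_1 = 7 − 6 = 1, and the invariant factors of ∂_1 are all 1, so H_0 = Z.
  H_1: rank ker ∂_1 − rank ∂_2 = (18 − 6) − 12 = 0, and ∂_2 has invariant factor 2 > 1, so H_1 = Z/2.
  H_2: rank ker ∂_2 − rank ∂_3 = (12 − 12) − 0 = 0, and there is no ∂_3, so H_2 = 0.

As a check, the Euler characteristic is 7 − 18 + 12 = 1, which agrees with 1 − 0 + 0 = 1.
(K is a triangulation of the real projective plane RP^2.)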